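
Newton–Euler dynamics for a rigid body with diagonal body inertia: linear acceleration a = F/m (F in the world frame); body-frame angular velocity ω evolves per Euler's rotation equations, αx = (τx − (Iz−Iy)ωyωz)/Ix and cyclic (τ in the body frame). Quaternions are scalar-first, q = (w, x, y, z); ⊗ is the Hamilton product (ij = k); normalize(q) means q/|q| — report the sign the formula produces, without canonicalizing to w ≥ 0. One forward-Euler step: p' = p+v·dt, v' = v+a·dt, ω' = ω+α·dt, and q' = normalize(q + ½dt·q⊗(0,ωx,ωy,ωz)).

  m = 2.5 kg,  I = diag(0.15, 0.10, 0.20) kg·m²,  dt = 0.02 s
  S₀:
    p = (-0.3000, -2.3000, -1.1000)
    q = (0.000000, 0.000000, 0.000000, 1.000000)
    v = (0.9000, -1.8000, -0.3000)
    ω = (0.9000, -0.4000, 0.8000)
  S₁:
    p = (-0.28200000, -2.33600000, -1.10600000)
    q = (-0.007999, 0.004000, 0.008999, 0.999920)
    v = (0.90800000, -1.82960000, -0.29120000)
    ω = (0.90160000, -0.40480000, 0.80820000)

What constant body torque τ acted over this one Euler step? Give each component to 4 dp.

τ = (-0.0200, -0.0600, 0.1000)

ω₁ − ω₀ = (0.00160000, -0.00480000, 0.00820000)
precession coupling = (-0.0320, -0.0360, 0.0180)
I·α + gyro = (-0.0200, -0.0600, 0.1000)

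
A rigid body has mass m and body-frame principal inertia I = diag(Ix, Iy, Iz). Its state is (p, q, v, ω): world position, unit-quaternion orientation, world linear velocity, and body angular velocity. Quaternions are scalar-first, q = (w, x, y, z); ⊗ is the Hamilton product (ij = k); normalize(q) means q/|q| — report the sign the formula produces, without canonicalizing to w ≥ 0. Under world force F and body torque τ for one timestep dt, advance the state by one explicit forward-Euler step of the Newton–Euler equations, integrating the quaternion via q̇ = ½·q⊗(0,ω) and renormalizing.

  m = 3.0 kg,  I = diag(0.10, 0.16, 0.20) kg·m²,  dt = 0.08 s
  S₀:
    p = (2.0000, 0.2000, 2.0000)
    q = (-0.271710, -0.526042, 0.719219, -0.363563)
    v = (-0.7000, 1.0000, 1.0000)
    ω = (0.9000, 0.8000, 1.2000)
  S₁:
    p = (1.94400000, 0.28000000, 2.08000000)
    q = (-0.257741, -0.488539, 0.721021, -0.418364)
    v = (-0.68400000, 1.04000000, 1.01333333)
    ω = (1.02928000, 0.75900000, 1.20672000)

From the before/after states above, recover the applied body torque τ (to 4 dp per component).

Δω = ω₁−ω₀ = (0.12928000, -0.04100000, 0.00672000)
precession coupling = (0.0384, -0.1080, 0.0432)
τ = I·(Δω/dt) + ω₀×(Iω₀) = (0.2000, -0.1900, 0.0600)

τ = (0.2000, -0.1900, 0.0600)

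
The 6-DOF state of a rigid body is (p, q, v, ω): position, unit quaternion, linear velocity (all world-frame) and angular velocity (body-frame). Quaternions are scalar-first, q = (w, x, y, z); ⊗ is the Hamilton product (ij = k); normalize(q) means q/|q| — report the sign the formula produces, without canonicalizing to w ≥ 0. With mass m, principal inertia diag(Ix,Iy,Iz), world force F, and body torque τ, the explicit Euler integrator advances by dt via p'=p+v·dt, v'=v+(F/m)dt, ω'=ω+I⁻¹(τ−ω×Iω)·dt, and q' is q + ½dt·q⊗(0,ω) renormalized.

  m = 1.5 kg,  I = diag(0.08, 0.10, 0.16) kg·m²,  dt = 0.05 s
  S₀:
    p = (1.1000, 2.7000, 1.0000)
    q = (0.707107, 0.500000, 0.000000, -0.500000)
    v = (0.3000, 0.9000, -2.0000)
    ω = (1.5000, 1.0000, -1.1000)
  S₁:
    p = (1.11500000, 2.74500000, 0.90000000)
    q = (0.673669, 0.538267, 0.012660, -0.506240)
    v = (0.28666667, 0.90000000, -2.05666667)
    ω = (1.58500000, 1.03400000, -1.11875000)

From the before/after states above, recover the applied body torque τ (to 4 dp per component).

rate change Δω = (0.08500000, 0.03400000, -0.01875000)
precession coupling = (-0.0660, 0.1320, 0.0300)
applied torque τ = (0.0700, 0.2000, -0.0300)

τ = (0.0700, 0.2000, -0.0300)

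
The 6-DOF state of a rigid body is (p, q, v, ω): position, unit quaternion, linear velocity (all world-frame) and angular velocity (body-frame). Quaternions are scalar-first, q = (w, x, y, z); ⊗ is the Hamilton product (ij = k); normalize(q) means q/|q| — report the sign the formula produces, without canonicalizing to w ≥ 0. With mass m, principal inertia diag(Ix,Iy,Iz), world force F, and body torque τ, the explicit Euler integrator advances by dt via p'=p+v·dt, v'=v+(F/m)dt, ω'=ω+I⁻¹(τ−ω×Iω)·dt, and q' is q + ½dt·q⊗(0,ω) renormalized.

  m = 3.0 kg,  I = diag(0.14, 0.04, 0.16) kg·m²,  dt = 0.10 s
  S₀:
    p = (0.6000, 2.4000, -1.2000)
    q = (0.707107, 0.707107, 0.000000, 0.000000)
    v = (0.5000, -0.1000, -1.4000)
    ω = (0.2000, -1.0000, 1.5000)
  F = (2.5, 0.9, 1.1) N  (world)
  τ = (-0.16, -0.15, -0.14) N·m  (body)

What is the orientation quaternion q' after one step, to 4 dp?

q⊗(0,ω) = (-0.1414214, 0.1414214, -1.7677675, 0.3535535)
q' = normalize(q + ½dt·q⊗(0,ω)) = (0.6972, 0.7113, -0.0880, 0.0176)

q' = (0.6972, 0.7113, -0.0880, 0.0176)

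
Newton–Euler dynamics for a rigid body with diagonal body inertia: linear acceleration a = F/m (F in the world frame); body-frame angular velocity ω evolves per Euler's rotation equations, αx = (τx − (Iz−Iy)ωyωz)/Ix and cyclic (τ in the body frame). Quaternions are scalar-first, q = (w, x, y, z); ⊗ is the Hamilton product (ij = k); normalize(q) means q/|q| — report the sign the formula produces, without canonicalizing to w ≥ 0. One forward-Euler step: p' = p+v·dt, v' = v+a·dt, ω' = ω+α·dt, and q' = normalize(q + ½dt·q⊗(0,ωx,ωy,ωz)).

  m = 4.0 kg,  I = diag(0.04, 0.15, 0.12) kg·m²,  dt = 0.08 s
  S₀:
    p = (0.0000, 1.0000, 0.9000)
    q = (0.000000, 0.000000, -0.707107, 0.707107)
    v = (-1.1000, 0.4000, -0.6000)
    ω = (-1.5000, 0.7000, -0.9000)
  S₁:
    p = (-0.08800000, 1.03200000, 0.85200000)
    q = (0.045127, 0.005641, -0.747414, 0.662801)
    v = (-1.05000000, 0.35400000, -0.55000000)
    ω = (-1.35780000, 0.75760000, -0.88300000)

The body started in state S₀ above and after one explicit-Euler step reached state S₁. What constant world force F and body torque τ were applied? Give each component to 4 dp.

F = (2.5000, -2.3000, 2.5000)
τ = (0.0900, 0.0000, -0.0900)

velocity change Δv = (0.05000000, -0.04600000, 0.05000000)
F = m·Δv/dt = (2.5000, -2.3000, 2.5000)
ω₁ − ω₀ = (0.14220000, 0.05760000, 0.01700000)
precession coupling = (0.0189, -0.1080, -0.1155)
I·α + gyro = (0.0900, 0.0000, -0.0900)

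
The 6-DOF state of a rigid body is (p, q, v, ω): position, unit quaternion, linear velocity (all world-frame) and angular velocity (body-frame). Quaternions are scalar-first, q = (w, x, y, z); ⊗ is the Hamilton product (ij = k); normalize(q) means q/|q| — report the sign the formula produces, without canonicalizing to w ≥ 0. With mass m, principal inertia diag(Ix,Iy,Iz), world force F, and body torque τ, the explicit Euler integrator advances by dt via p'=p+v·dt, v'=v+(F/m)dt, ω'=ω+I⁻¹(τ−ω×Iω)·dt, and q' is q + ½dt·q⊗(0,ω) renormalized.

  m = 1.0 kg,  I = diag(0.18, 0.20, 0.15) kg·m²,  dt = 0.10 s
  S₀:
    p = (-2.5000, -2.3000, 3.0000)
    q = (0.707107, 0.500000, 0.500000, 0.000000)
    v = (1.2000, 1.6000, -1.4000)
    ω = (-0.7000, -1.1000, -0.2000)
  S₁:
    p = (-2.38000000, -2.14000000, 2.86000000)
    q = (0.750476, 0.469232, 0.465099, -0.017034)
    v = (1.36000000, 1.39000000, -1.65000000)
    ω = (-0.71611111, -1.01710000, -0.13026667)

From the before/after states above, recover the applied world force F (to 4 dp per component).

velocity change Δv = (0.16000000, -0.21000000, -0.25000000)
F = m·Δv/dt = (1.6000, -2.1000, -2.5000)

F = (1.6000, -2.1000, -2.5000)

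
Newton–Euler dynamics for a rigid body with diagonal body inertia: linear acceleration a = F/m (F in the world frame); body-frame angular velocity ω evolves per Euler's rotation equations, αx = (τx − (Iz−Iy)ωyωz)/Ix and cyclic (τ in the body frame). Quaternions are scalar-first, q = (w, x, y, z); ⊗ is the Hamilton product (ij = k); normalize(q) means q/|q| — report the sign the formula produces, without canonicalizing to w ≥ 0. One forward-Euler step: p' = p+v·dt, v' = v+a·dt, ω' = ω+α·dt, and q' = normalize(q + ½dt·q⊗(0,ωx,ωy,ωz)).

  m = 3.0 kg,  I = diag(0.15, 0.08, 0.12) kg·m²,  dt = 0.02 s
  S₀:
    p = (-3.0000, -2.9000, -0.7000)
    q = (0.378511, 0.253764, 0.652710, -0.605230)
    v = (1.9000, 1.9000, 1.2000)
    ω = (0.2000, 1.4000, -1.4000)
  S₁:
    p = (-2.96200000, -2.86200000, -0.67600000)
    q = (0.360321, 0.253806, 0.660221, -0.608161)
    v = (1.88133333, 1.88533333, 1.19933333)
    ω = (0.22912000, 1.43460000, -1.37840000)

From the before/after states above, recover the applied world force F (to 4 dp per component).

velocity change Δv = (-0.01866667, -0.01466667, -0.00066667)
F = m·Δv/dt = (-2.8000, -2.2000, -0.1000)

F = (-2.8000, -2.2000, -0.1000)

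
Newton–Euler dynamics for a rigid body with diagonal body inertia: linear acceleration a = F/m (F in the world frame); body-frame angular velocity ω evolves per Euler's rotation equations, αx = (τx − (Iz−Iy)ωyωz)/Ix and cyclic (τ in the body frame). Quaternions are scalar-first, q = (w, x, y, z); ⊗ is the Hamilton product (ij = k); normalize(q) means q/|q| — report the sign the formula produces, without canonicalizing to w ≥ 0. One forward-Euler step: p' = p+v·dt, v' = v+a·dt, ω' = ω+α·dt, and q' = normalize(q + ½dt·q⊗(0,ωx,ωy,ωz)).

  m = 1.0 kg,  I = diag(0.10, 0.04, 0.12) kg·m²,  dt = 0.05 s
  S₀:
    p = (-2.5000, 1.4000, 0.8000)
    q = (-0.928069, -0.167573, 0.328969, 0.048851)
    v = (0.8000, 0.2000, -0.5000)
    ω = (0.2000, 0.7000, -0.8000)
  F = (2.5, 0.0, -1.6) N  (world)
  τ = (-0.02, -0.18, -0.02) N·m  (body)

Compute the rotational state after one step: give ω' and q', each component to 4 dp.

ω' = (0.2124, 0.4710, -0.8048)
q' = (-0.9317, -0.1796, 0.3095, 0.0628)

(τ − ω×Iω)/I = (0.2480, -4.5800, -0.0967)
new body rate ω' = (0.2124, 0.4710, -0.8048)
Hamilton product q⊗(0,ω) = (-0.1576829, -0.4829847, -0.7739365, 0.5593603)
q + ½dt·q⊗(0,ω), renormalized = (-0.9317, -0.1796, 0.3095, 0.0628)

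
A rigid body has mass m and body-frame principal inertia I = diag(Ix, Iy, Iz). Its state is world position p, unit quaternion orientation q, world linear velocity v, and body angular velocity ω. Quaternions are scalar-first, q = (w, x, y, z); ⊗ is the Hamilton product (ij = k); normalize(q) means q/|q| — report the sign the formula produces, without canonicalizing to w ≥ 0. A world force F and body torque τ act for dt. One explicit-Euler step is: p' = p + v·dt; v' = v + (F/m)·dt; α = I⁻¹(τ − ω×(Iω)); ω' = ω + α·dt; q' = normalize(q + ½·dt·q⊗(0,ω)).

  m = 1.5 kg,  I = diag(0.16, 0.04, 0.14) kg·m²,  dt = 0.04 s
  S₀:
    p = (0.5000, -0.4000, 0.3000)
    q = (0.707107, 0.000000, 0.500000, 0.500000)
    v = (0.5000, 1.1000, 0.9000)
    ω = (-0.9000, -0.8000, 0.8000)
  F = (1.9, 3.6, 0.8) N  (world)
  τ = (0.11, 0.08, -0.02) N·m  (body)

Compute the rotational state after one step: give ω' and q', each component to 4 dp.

ω' = (-0.8565, -0.7056, 0.8190)
q' = (0.7068, 0.0033, 0.4795, 0.5201)

angular accel α = (1.0875, 2.3600, 0.4743)
new body rate ω' = (-0.8565, -0.7056, 0.8190)
Hamilton product q⊗(0,ω) = (0.0000000, 0.1636037, -1.0156856, 1.0156856)
updated quaternion q' = (0.7068, 0.0033, 0.4795, 0.5201)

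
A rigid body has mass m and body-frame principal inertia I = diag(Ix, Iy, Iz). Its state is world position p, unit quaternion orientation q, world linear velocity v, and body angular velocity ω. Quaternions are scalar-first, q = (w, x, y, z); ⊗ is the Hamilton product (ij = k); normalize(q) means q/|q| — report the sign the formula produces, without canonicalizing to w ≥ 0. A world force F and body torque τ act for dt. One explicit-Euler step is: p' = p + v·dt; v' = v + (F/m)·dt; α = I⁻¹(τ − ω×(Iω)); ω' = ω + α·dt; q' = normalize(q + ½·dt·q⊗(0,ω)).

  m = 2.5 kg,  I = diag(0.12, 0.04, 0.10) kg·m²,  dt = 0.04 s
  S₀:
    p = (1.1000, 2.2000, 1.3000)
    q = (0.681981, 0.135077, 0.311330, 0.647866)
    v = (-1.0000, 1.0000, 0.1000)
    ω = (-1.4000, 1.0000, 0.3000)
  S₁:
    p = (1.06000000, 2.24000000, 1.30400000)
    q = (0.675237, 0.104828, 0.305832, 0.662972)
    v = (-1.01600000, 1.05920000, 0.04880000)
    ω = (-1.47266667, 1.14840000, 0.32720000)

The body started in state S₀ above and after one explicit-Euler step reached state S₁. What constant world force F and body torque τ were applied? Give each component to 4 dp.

ω₁ − ω₀ = (-0.07266667, 0.14840000, 0.02720000)
gyro term ω₀×Iω₀ = (0.0180, -0.0084, 0.1120)
I·α + gyro = (-0.2000, 0.1400, 0.1800)
v₁ − v₀ = (-0.01600000, 0.05920000, -0.05120000)
F = m·Δv/dt = (-1.0000, 3.7000, -3.2000)

F = (-1.0000, 3.7000, -3.2000)
τ = (-0.2000, 0.1400, 0.1800)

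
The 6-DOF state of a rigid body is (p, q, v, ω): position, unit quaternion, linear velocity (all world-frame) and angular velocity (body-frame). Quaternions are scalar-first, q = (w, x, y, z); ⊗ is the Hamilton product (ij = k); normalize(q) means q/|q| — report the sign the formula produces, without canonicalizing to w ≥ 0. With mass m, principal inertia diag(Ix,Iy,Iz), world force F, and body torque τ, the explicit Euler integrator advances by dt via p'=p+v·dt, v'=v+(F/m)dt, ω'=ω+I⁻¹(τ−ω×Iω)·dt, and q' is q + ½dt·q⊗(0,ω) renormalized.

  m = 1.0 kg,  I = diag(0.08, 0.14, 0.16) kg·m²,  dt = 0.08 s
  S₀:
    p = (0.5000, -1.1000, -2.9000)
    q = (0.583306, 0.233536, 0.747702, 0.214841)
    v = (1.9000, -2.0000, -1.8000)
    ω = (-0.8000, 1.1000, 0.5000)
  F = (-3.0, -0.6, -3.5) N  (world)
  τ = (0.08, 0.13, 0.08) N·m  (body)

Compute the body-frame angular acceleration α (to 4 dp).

α = (0.8625, 0.7000, 0.8300)

precession coupling ω×(Iω) = (0.0110, 0.0320, -0.0528)
α = I⁻¹(τ − ω×Iω) = (0.8625, 0.7000, 0.8300)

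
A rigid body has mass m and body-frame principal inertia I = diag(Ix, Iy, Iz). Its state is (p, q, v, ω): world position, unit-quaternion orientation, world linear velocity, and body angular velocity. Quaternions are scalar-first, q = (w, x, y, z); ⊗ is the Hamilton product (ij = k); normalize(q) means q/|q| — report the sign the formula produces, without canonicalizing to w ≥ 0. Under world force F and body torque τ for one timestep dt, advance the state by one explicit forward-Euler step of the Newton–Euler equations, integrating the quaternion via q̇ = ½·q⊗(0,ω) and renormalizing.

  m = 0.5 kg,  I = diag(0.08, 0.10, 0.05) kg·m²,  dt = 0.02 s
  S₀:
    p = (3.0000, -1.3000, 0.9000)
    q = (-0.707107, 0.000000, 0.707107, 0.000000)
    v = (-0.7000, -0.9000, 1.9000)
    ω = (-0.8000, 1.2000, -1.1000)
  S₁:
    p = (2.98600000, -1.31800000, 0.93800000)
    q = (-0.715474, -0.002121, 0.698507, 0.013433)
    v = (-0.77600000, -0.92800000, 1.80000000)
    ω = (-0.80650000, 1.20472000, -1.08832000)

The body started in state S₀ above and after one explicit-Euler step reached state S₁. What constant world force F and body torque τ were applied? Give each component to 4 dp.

rate change Δω = (-0.00650000, 0.00472000, 0.01168000)
ω₀×(Iω₀) = (0.0660, 0.0264, -0.0192)
applied torque τ = (0.0400, 0.0500, 0.0100)
Δv = v₁−v₀ = (-0.07600000, -0.02800000, -0.10000000)
F = m·Δv/dt = (-1.9000, -0.7000, -2.5000)

F = (-1.9000, -0.7000, -2.5000)
τ = (0.0400, 0.0500, 0.0100)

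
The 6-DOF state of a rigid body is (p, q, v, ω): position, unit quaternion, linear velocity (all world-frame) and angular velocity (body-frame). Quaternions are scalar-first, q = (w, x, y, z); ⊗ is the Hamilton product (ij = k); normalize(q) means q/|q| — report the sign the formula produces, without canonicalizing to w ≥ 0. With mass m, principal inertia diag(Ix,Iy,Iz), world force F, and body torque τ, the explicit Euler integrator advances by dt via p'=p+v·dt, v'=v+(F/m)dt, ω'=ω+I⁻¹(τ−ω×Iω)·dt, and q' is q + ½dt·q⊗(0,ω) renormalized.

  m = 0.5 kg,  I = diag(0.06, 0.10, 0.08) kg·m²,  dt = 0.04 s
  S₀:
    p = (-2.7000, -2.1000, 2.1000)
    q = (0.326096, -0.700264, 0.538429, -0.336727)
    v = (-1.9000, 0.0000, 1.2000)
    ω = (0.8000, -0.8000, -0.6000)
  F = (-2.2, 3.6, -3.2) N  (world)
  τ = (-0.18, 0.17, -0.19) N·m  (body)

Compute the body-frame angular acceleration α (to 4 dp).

α = (-2.8400, 1.6040, -2.0550)

ω×(Iω) gyroscopic = (-0.0096, 0.0096, -0.0256)
angular accel α = (-2.8400, 1.6040, -2.0550)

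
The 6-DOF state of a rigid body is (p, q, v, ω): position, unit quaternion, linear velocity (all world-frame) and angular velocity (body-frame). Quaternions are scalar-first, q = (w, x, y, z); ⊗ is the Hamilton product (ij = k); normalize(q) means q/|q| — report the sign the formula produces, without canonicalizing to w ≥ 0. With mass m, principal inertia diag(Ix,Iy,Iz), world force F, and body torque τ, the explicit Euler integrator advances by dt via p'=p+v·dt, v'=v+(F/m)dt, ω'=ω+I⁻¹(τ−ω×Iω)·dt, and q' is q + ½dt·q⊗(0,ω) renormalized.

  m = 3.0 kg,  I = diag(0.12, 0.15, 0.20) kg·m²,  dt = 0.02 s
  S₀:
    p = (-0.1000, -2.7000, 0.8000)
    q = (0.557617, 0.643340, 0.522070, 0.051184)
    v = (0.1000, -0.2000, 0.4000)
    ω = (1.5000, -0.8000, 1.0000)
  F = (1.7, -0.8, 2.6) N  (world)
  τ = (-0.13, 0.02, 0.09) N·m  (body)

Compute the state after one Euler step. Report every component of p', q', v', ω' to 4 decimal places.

p' = (-0.0980, -2.7040, 0.8080)
q' = (0.5515, 0.6572, 0.5118, 0.0438)
v' = (0.1113, -0.2053, 0.4173)
ω' = (1.4850, -0.7813, 1.0126)

(τ − ω×Iω)/I = (-0.7500, 0.9333, 0.6300)
ω + α·dt = (1.4850, -0.7813, 1.0126)
Hamilton product q⊗(0,ω) = (-0.5985380, 1.3994427, -1.0126576, -0.7401600)
updated quaternion q' = (0.5515, 0.6572, 0.5118, 0.0438)
p + v·dt = (-0.0980, -2.7040, 0.8080)
v' = v + a·dt = (0.1113, -0.2053, 0.4173)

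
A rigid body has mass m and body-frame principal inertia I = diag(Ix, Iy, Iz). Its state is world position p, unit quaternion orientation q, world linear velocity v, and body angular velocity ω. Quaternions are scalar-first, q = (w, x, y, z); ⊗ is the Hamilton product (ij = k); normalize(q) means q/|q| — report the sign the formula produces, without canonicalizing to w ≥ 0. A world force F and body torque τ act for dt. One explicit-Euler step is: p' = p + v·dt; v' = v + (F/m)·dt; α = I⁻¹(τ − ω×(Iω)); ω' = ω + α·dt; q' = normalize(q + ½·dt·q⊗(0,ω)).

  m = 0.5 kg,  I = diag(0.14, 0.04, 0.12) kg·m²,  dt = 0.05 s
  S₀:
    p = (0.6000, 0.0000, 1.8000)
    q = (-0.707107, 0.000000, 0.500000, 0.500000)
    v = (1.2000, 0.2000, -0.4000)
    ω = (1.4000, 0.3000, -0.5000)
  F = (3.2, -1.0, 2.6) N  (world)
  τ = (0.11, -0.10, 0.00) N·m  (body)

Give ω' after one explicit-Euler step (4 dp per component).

ω' = (1.4436, 0.1925, -0.4825)

gyro term ω×Iω = (-0.0120, -0.0140, -0.0420)
(τ − ω×Iω)/I = (0.8714, -2.1500, 0.3500)
ω + α·dt = (1.4436, 0.1925, -0.4825)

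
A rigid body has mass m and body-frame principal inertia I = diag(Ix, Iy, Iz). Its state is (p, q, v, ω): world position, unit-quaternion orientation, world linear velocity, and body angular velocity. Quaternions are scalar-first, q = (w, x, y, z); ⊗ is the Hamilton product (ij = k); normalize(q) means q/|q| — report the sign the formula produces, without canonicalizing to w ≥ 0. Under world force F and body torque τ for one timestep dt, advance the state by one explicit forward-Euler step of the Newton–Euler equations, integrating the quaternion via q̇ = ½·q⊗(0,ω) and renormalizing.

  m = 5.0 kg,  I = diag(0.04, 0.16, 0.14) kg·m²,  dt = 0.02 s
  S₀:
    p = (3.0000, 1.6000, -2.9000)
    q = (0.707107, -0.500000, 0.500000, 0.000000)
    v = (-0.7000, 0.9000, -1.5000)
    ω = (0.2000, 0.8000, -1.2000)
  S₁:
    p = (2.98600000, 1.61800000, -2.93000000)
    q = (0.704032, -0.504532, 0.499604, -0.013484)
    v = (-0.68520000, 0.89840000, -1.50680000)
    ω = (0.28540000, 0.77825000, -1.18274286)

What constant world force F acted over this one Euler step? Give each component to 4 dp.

F = (3.7000, -0.4000, -1.7000)

Δv = v₁−v₀ = (0.01480000, -0.00160000, -0.00680000)
F = m·Δv/dt = (3.7000, -0.4000, -1.7000)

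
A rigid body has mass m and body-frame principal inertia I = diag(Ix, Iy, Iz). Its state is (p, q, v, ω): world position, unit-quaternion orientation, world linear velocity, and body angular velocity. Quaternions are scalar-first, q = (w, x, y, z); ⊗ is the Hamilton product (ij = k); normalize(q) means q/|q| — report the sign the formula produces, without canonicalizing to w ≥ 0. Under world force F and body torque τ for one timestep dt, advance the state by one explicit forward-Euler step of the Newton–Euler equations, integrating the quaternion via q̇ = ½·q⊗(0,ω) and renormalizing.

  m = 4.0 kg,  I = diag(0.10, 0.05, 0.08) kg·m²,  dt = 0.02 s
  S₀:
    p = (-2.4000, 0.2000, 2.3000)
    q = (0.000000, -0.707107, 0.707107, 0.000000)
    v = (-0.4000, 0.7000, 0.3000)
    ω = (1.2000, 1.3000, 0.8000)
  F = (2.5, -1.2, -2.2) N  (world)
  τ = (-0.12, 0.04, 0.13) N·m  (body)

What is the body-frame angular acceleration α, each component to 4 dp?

precession coupling ω×(Iω) = (0.0312, 0.0192, -0.0780)
α = I⁻¹(τ − ω×Iω) = (-1.5120, 0.4160, 2.6000)

α = (-1.5120, 0.4160, 2.6000)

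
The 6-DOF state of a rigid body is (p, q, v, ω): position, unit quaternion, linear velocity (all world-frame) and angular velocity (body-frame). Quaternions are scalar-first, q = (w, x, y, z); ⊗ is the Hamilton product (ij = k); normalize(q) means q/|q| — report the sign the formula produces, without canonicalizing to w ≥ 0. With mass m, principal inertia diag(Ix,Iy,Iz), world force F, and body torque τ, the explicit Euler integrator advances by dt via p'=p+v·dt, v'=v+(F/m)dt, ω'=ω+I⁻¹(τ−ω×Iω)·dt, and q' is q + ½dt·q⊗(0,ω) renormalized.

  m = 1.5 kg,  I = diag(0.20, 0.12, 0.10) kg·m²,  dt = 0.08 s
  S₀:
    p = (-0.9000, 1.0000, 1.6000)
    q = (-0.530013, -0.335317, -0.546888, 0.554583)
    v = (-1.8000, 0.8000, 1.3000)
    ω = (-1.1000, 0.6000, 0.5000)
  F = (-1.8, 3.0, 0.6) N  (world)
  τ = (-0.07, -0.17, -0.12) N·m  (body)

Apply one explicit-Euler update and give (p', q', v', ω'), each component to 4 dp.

p' = (-1.0440, 1.0640, 1.7040)
q' = (-0.5419, -0.3358, -0.5765, 0.5111)
v' = (-1.8960, 0.9600, 1.3320)
ω' = (-1.1256, 0.5233, 0.3618)

new position p' = (-1.0440, 1.0640, 1.7040)
v' = v + a·dt = (-1.8960, 0.9600, 1.3320)
α = I⁻¹(τ − ω×Iω) = (-0.3200, -0.9583, -1.7280)
ω + α·dt = (-1.1256, 0.5233, 0.3618)
q⊗(0,ω) = (-0.3180074, -0.0231795, -0.7603906, -1.0677735)
updated quaternion q' = (-0.5419, -0.3358, -0.5765, 0.5111)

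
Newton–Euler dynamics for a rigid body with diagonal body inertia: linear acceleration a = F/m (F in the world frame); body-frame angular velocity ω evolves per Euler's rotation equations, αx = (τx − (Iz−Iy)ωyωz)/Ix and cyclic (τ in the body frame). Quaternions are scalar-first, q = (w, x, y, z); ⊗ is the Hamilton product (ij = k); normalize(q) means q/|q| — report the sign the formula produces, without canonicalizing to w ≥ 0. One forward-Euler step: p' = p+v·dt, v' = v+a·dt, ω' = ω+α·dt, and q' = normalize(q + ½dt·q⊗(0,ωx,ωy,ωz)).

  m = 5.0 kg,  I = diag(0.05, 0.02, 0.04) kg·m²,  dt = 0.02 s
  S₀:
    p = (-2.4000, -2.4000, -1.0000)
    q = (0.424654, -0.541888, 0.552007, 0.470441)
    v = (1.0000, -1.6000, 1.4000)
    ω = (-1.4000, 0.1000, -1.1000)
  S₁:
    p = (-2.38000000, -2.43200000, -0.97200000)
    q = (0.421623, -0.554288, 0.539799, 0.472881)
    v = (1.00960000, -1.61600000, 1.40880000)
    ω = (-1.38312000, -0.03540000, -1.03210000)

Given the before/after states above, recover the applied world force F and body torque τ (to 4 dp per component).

rate change Δω = (0.01688000, -0.13540000, 0.06790000)
ω₀×(Iω₀) = (-0.0022, 0.0154, 0.0042)
τ = I·(Δω/dt) + ω₀×(Iω₀) = (0.0400, -0.1200, 0.1400)
v₁ − v₀ = (0.00960000, -0.01600000, 0.00880000)
applied force F = (2.4000, -4.0000, 2.2000)

F = (2.4000, -4.0000, 2.2000)
τ = (0.0400, -0.1200, 0.1400)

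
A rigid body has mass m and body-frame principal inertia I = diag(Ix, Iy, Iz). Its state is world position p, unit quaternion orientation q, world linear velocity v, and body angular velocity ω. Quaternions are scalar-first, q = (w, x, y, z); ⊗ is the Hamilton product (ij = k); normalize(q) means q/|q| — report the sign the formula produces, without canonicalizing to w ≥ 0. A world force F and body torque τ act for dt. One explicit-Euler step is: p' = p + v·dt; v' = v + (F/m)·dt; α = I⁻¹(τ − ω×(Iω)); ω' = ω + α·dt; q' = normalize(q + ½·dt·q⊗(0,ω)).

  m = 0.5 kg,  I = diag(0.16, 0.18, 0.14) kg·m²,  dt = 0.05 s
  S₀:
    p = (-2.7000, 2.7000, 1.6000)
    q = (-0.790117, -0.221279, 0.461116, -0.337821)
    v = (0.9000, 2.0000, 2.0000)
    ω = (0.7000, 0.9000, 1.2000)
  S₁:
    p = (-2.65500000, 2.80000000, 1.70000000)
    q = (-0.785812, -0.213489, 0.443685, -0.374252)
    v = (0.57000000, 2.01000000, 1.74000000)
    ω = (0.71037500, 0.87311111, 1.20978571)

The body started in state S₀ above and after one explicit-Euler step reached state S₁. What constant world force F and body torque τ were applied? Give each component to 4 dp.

F = (-3.3000, 0.1000, -2.6000)
τ = (-0.0100, -0.0800, 0.0400)

rate change Δω = (0.01037500, -0.02688889, 0.00978571)
ω₀×(Iω₀) = (-0.0432, 0.0168, 0.0126)
I·α + gyro = (-0.0100, -0.0800, 0.0400)
Δv = v₁−v₀ = (-0.33000000, 0.01000000, -0.26000000)
applied force F = (-3.3000, 0.1000, -2.6000)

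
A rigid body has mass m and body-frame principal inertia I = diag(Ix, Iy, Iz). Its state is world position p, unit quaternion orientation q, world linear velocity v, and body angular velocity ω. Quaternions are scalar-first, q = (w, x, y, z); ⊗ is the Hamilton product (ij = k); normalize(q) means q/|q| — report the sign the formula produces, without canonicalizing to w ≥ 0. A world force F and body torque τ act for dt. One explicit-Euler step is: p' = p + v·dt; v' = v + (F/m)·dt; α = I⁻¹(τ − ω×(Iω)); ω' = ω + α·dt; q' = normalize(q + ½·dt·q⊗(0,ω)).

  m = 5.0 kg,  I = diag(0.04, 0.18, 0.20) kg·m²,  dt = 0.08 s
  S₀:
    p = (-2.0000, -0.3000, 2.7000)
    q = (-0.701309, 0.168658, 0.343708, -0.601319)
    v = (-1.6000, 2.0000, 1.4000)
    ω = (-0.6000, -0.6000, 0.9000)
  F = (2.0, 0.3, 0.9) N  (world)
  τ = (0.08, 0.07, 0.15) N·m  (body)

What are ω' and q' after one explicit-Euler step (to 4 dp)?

ω' = (-0.4184, -0.6073, 0.9398)
q' = (-0.6665, 0.1832, 0.3684, -0.6216)

(τ − ω×Iω)/I = (2.2700, -0.0911, 0.4980)
ω' = ω + α·dt = (-0.4184, -0.6073, 0.9398)
q⊗(0,ω) = (0.8486067, 0.3693312, 0.6297846, -0.5261481)
updated quaternion q' = (-0.6665, 0.1832, 0.3684, -0.6216)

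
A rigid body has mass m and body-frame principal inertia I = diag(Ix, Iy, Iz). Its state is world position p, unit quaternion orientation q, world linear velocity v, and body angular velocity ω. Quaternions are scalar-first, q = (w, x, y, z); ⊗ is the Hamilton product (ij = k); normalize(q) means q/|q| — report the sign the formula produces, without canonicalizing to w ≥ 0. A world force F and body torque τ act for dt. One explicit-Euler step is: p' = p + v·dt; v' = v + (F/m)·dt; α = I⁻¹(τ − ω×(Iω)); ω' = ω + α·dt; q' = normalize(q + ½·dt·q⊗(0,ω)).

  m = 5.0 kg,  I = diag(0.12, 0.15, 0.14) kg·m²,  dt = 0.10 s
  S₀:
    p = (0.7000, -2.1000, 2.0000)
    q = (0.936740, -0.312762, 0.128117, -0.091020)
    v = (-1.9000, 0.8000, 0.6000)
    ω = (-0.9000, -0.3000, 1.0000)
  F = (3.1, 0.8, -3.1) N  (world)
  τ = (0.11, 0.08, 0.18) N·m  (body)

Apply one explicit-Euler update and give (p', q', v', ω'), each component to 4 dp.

p' = (0.5100, -2.0200, 2.0600)
q' = (0.9269, -0.3490, 0.1335, -0.0336)
v' = (-1.8380, 0.8160, 0.5380)
ω' = (-0.8108, -0.2587, 1.1228)

p' = p + v·dt = (0.5100, -2.0200, 2.0600)
v + (F/m)dt = (-1.8380, 0.8160, 0.5380)
α = I⁻¹(τ − ω×Iω) = (0.8917, 0.4133, 1.2279)
ω + α·dt = (-0.8108, -0.2587, 1.1228)
Hamilton product q⊗(0,ω) = (-0.1520307, -0.7422550, 0.1136580, 1.1458739)
q + ½dt·q⊗(0,ω), renormalized = (0.9269, -0.3490, 0.1335, -0.0336)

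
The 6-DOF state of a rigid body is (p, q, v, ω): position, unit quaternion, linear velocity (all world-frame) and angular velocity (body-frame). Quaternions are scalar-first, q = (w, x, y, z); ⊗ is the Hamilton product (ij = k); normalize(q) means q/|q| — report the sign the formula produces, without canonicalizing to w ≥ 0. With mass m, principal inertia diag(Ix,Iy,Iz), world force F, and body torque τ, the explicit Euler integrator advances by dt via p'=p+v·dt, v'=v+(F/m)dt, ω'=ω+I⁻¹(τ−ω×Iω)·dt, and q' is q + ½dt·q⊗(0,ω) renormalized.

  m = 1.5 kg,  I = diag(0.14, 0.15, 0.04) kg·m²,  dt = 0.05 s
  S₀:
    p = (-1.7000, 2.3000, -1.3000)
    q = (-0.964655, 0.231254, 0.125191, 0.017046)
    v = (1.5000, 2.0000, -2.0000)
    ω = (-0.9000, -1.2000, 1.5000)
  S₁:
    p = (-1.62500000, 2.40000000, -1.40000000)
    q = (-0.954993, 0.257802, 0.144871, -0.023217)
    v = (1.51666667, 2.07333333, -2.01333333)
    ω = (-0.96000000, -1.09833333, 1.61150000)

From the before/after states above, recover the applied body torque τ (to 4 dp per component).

τ = (0.0300, 0.1700, 0.1000)

rate change Δω = (-0.06000000, 0.10166667, 0.11150000)
τ = I·(Δω/dt) + ω₀×(Iω₀) = (0.0300, 0.1700, 0.1000)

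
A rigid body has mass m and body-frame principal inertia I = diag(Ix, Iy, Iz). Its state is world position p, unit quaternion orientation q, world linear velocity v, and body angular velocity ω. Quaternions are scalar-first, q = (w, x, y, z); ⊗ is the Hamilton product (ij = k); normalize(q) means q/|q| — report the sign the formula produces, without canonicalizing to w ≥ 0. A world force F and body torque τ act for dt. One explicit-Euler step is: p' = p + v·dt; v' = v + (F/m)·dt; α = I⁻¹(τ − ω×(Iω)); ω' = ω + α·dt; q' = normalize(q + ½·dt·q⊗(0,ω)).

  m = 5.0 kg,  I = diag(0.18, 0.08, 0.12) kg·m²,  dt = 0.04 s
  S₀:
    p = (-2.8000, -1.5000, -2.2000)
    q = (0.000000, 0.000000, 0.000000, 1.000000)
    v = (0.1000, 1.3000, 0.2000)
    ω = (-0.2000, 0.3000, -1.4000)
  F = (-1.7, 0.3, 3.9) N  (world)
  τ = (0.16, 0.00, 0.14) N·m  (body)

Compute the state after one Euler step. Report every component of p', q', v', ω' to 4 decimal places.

a = F/m = (-0.3400, 0.0600, 0.7800)
p + v·dt = (-2.7960, -1.4480, -2.1920)
v' = v + a·dt = (0.0864, 1.3024, 0.2312)
precession coupling ω×(Iω) = (-0.0168, 0.0168, 0.0060)
angular accel α = (0.9822, -0.2100, 1.1167)
ω' = ω + α·dt = (-0.1607, 0.2916, -1.3553)
2q̇ = q⊗(0,ω) = (1.4000000, -0.3000000, -0.2000000, 0.0000000)
q' = normalize(q + ½dt·q⊗(0,ω)) = (0.0280, -0.0060, -0.0040, 0.9996)

p' = (-2.7960, -1.4480, -2.1920)
q' = (0.0280, -0.0060, -0.0040, 0.9996)
v' = (0.0864, 1.3024, 0.2312)
ω' = (-0.1607, 0.2916, -1.3553)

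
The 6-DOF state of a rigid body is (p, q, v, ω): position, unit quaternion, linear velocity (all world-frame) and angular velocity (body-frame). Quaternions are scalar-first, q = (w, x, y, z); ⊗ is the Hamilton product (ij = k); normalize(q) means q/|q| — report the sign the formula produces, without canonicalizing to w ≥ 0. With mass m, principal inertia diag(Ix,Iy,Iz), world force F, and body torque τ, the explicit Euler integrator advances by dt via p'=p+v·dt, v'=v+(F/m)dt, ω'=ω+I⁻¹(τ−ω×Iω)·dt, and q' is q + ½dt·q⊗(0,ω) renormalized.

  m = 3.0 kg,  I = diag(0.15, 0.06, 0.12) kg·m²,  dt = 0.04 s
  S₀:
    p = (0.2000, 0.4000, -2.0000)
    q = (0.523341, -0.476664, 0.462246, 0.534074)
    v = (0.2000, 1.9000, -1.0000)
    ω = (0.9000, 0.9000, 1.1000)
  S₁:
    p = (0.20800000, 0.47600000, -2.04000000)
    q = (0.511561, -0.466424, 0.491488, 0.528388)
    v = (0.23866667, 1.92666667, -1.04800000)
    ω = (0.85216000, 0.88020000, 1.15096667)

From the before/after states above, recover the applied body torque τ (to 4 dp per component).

τ = (-0.1200, 0.0000, 0.0800)

Δω = ω₁−ω₀ = (-0.04784000, -0.01980000, 0.05096667)
precession coupling = (0.0594, 0.0297, -0.0729)
τ = I·(Δω/dt) + ω₀×(Iω₀) = (-0.1200, 0.0000, 0.0800)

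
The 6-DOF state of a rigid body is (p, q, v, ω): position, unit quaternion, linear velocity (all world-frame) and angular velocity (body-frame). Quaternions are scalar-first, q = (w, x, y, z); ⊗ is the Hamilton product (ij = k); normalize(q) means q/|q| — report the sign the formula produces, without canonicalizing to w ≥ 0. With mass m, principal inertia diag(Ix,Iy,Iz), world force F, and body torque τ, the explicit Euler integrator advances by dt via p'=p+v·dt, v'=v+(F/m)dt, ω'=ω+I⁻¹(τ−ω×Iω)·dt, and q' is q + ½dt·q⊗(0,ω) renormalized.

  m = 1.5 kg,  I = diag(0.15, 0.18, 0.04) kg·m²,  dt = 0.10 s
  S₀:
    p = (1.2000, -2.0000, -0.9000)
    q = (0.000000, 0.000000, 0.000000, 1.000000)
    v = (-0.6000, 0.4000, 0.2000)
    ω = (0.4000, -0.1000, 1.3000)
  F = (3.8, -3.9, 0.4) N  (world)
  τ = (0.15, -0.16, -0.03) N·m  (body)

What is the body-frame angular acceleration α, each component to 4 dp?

α = (0.8787, -1.2067, -0.7200)

ω×(Iω) gyroscopic = (0.0182, 0.0572, -0.0012)
angular accel α = (0.8787, -1.2067, -0.7200)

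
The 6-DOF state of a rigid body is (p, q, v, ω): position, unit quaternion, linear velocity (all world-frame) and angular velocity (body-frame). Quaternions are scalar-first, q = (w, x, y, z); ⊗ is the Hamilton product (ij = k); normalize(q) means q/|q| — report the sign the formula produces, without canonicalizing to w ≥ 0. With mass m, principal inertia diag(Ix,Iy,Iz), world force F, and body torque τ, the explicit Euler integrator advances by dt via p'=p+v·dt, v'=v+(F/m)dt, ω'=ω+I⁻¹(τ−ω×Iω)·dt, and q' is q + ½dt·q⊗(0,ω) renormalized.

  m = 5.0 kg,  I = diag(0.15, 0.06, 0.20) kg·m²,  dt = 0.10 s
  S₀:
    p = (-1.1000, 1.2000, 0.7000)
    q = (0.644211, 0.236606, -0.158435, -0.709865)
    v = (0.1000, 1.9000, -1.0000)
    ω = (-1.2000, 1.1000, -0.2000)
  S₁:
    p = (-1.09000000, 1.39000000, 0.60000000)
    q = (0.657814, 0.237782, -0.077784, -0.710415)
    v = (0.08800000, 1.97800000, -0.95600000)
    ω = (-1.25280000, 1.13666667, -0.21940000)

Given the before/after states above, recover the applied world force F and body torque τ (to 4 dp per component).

v₁ − v₀ = (-0.01200000, 0.07800000, 0.04400000)
m·(v₁−v₀)/dt = (-0.6000, 3.9000, 2.2000)
Δω = ω₁−ω₀ = (-0.05280000, 0.03666667, -0.01940000)
gyro term ω₀×Iω₀ = (-0.0308, -0.0120, 0.1188)
I·α + gyro = (-0.1100, 0.0100, 0.0800)

F = (-0.6000, 3.9000, 2.2000)
τ = (-0.1100, 0.0100, 0.0800)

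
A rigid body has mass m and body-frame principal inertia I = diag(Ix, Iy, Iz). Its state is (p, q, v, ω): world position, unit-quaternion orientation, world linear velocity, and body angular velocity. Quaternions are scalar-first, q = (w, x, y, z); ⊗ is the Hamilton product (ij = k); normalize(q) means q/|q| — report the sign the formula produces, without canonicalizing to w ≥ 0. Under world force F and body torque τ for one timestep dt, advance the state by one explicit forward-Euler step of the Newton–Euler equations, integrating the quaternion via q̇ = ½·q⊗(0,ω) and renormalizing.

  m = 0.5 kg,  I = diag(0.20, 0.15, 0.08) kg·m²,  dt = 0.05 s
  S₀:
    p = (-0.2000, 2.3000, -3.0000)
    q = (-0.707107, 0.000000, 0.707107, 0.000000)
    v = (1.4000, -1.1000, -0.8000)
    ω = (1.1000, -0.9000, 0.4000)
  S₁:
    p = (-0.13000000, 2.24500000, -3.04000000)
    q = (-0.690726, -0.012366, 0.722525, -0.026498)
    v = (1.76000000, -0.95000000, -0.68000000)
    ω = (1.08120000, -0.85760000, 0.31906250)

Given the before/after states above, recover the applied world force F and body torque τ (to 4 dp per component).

F = (3.6000, 1.5000, 1.2000)
τ = (-0.0500, 0.1800, -0.0800)

ω₁ − ω₀ = (-0.01880000, 0.04240000, -0.08093750)
gyro term ω₀×Iω₀ = (0.0252, 0.0528, 0.0495)
τ = I·(Δω/dt) + ω₀×(Iω₀) = (-0.0500, 0.1800, -0.0800)
Δv = v₁−v₀ = (0.36000000, 0.15000000, 0.12000000)
F = m·Δv/dt = (3.6000, 1.5000, 1.2000)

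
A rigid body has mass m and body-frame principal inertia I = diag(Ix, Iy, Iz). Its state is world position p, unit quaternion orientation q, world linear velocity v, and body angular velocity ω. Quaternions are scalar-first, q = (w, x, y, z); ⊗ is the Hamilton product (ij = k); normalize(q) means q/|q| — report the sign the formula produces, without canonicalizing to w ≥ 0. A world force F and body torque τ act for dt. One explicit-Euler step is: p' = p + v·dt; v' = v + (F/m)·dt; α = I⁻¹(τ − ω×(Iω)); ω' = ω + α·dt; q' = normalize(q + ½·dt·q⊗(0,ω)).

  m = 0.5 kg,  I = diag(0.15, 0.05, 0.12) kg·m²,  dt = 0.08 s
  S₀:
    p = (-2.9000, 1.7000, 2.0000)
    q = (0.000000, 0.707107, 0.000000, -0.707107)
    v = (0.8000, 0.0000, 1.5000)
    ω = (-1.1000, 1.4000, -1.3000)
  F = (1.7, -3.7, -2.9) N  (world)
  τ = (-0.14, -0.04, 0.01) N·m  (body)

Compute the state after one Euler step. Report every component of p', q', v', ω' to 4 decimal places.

p + v·dt = (-2.8360, 1.7000, 2.1200)
v + (F/m)dt = (1.0720, -0.5920, 1.0360)
precession coupling ω×(Iω) = (-0.1274, 0.0429, 0.1540)
(τ − ω×Iω)/I = (-0.0840, -1.6580, -1.2000)
new body rate ω' = (-1.1067, 1.2674, -1.3960)
2q̇ = q⊗(0,ω) = (-0.1414214, 0.9899498, 1.6970568, 0.9899498)
q + ½dt·q⊗(0,ω), renormalized = (-0.0056, 0.7438, 0.0676, -0.6649)

p' = (-2.8360, 1.7000, 2.1200)
q' = (-0.0056, 0.7438, 0.0676, -0.6649)
v' = (1.0720, -0.5920, 1.0360)
ω' = (-1.1067, 1.2674, -1.3960)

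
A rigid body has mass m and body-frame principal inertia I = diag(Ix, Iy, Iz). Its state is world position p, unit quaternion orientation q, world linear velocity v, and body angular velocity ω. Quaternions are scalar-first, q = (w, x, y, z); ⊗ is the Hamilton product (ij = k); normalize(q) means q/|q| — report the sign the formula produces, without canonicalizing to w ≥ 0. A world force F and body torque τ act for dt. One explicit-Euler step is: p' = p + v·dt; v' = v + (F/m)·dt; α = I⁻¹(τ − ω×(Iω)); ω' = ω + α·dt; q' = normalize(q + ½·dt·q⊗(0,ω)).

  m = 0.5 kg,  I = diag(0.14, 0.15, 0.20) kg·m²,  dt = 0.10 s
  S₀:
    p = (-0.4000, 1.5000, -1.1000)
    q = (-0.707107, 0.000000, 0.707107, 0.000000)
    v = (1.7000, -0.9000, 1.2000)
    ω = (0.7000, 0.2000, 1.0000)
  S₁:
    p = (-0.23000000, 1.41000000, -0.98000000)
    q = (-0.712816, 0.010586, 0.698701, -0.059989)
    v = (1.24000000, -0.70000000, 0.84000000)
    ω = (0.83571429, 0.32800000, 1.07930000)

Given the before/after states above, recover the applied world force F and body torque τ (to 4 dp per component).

rate change Δω = (0.13571429, 0.12800000, 0.07930000)
τ = I·(Δω/dt) + ω₀×(Iω₀) = (0.2000, 0.1500, 0.1600)
v₁ − v₀ = (-0.46000000, 0.20000000, -0.36000000)
F = m·Δv/dt = (-2.3000, 1.0000, -1.8000)

F = (-2.3000, 1.0000, -1.8000)
τ = (0.2000, 0.1500, 0.1600)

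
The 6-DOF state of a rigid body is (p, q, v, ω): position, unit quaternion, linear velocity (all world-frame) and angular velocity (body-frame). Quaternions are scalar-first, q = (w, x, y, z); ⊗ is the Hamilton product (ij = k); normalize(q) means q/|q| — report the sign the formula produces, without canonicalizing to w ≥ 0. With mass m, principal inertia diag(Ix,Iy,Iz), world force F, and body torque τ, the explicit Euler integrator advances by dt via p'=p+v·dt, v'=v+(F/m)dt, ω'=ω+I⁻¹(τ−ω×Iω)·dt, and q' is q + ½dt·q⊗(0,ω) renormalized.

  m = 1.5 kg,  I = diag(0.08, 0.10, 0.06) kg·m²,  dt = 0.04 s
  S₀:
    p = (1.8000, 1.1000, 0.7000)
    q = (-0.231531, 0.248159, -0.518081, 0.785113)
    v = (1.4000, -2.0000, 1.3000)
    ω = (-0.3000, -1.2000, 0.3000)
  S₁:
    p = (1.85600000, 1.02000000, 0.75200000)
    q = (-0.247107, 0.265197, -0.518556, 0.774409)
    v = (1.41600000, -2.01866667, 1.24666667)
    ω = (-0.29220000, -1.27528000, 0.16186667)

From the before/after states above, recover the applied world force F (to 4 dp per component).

F = (0.6000, -0.7000, -2.0000)

velocity change Δv = (0.01600000, -0.01866667, -0.05333333)
F = m·Δv/dt = (0.6000, -0.7000, -2.0000)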